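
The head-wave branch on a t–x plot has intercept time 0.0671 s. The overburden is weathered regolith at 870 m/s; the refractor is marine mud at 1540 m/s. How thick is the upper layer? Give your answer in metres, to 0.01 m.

h = tᵢ·V₁·V₂ / (2·√(V₂²−V₁²)).
√(V₂²−V₁²) = √(1540² − 870²) = 1270.7 m/s.
h = 0.0671 s × 870 × 1540 / (2 × 1270.7) = 35.37 m.

35.37 m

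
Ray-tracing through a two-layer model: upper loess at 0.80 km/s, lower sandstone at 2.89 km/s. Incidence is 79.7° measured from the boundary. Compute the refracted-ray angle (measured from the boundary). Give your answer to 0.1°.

Angle from the normal: 90° − 79.7° = 10.3°.
sin θ₁/V₁ = sin θ₂/V₂ ⇒ sin θ₂ = 2.89·sin 10.3°/0.80 = 2.89·0.1788/0.80 = 0.6459.
θ₂ = sin⁻¹(0.6459) = 40.23° (from vertical).
From the interface: 90° − 40.23° = 49.77°.

49.8°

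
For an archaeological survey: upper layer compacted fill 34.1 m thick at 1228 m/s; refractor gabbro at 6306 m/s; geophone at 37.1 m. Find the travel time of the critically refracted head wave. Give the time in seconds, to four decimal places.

t = x/V₂ + 2h·√(V₂²−V₁²)/(V₁V₂).
√(V₂²−V₁²) = √(6306²−1228²) = 6185.3 m/s; delay term = 2·34.1·6185.3/(1228·6306) = 0.05447 s.
t = 37.1/6306 + 0.05447 = 0.06036 s.

0.0604 s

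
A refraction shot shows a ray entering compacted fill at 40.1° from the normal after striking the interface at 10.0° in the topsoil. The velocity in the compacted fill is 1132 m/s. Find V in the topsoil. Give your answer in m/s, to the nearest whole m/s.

305 m/s

Snell's law: sin 10.0°/V₁ = sin 40.1°/V₂.
V₁ = V₂·sin 10.0°/sin 40.1° = 1132 × 0.2696 = 305.17 m/s.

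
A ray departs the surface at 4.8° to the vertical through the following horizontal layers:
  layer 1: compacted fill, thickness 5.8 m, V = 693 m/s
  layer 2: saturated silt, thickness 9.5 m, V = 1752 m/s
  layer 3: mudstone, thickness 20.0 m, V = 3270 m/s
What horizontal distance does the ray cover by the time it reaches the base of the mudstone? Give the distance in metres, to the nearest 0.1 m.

11.1 m

Apply Snell's law at each interface; in layer i the horizontal offset is hᵢ·tan θᵢ.
Layer 1: θ = 4.80°; offset = 5.8·tan 4.80° = 0.487 m.
Layer 2: sin θ = 1752·sin 4.8°/693 = 0.2115, θ = 12.21°; offset = 9.5·tan 12.21° = 2.056 m.
Layer 3: sin θ = 3270·sin 4.8°/693 = 0.3948, θ = 23.26°; offset = 20.0·tan 23.26° = 8.595 m.
Total horizontal offset = 11.139 m.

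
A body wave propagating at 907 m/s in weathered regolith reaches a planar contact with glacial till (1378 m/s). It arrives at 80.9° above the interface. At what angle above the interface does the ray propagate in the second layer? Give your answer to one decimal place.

76.1°

Angle from the normal: 90° − 80.9° = 9.1°.
Snell's law: sin θ₂ = (V₂/V₁)·sin θ₁ = (1378/907)·sin 9.1° = 0.2403.
θ₂ = arcsin 0.2403 = 13.90° from the normal.
From the interface: 90° − 13.90° = 76.10°.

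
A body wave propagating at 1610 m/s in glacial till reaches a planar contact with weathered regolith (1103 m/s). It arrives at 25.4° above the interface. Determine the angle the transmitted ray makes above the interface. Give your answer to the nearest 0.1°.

Convert to the normal: θ₁ = 90° − 25.4° = 64.6°.
sin θ₁/V₁ = sin θ₂/V₂ ⇒ sin θ₂ = 1103·sin 64.6°/1610 = 1103·0.9033/1610 = 0.6189.
θ₂ = arcsin 0.6189 = 38.23° from the normal.
From the interface: 90° − 38.23° = 51.77°.

51.8°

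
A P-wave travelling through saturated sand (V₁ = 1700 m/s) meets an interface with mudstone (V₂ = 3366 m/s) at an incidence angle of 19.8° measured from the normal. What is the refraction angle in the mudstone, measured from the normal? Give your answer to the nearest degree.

sin θ₁/V₁ = sin θ₂/V₂ ⇒ sin θ₂ = 3366·sin 19.8°/1700 = 3366·0.3387/1700 = 0.6707.
θ₂ = sin⁻¹(0.6707) = 42.12° (from vertical).

42°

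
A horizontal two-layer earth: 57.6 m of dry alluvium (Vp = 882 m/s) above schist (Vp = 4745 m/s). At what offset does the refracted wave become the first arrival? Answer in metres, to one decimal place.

x_cross = 2h·√((V₂+V₁)/(V₂−V₁)).
(V₂+V₁)/(V₂−V₁) = (4745+882)/(4745−882) = 1.4566; √ = 1.2069.
x_cross = 2·57.6·1.2069 = 139.04 m.

139.0 m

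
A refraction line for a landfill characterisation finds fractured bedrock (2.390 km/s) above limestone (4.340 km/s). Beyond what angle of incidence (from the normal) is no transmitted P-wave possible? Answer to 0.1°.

Critical incidence: sin θ_c = V₁/V₂ = 2.390/4.340 = 0.5507.
θ_c = arcsin 0.5507 = 33.41°.

33.4°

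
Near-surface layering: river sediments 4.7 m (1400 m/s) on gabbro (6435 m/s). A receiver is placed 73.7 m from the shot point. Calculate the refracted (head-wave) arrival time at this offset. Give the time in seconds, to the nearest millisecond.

0.018 s

t = x/V₂ + 2h·√(V₂²−V₁²)/(V₁V₂).
√(V₂²−V₁²) = √(6435²−1400²) = 6280.9 m/s; delay term = 2·4.7·6280.9/(1400·6435) = 0.00655 s.
t = 73.7/6435 + 0.00655 = 0.01801 s.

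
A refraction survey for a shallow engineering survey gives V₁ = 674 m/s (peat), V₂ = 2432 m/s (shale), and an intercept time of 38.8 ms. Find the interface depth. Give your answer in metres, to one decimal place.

13.6 m

θ_c = arcsin(674/2432) = 16.09°; cos θ_c = 0.9608.
tᵢ = 2h cos θ_c/V₁ ⇒ h = tᵢ·V₁/(2 cos θ_c) = 0.0388·674/(2·0.9608) = 13.61 m.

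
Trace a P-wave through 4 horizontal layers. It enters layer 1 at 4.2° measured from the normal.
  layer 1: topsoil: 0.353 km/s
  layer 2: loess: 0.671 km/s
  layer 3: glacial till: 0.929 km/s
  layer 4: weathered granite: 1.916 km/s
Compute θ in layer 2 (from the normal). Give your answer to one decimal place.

Snell's law across each interface conserves sin θ / V, so sin θ_2 = V_2·sin θ₁/V₁.
sin θ_2 = 0.671 × sin 4.2° / 0.353 = 0.1392.
θ_2 = 8.00° from the vertical.

8.0°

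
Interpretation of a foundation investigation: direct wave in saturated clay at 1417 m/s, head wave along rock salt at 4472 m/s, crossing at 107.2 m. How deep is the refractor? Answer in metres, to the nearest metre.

x_cross = 2h·√((V₂+V₁)/(V₂−V₁)) → h = x_cross / (2·√((V₂+V₁)/(V₂−V₁))).
√((V₂+V₁)/(V₂−V₁)) = √((4472+1417)/(4472−1417)) = 1.3884.
h = 107.2 / (2·1.3884) = 38.61 m.

39 m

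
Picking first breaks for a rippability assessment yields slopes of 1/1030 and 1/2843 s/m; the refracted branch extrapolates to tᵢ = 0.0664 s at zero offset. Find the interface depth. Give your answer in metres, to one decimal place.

36.7 m

θ_c = arcsin(1030/2843) = 21.24°; cos θ_c = 0.9321.
tᵢ = 2h cos θ_c/V₁ ⇒ h = tᵢ·V₁/(2 cos θ_c) = 0.0664·1030/(2·0.9321) = 36.69 m.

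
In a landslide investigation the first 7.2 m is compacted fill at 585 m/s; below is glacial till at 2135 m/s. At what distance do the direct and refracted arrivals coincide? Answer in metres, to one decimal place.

19.1 m

θ_c = arcsin(585/2135) = 15.90°, so cos θ_c = 0.9617 and tᵢ = 2h cos θ_c/V₁ = 0.0237 s.
At crossover x/V₁ = x/V₂ + tᵢ ⇒ x = tᵢ/(1/V₁ − 1/V₂) = 0.02367/(1.7094e-03 − 4.6838e-04) = 19.08 m.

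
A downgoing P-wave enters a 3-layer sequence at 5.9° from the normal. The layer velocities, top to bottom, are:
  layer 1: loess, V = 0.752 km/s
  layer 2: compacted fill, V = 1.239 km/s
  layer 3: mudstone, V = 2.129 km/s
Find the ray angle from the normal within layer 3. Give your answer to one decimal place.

16.9°

Snell's law across each interface conserves sin θ / V, so sin θ_3 = V_3·sin θ₁/V₁.
sin θ_3 = 2.129 × sin 5.9° / 0.752 = 0.2910.
θ_3 = 16.92° from the vertical.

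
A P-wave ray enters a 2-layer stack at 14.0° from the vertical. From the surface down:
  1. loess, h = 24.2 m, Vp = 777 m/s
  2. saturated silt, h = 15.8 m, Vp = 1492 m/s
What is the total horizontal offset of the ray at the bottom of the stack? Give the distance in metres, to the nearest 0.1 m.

Apply Snell's law at each interface; in layer i the horizontal offset is hᵢ·tan θᵢ.
Layer 1: θ = 14.00°; offset = 24.2·tan 14.00° = 6.034 m.
Layer 2: sin θ = 1492·sin 14.0°/777 = 0.4645, θ = 27.68°; offset = 15.8·tan 27.68° = 8.288 m.
Σ offsets = 14.322 m.

14.3 m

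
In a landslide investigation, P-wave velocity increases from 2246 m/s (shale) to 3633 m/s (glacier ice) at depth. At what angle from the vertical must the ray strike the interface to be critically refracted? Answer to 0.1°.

38.2°

Critical incidence: sin θ_c = V₁/V₂ = 2246/3633 = 0.6182.
θ_c = arcsin 0.6182 = 38.19°.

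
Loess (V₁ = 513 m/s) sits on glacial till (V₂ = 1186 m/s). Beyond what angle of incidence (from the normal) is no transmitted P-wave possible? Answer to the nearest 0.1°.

Critical incidence: sin θ_c = V₁/V₂ = 513/1186 = 0.4325.
θ_c = arcsin 0.4325 = 25.63°.

25.6°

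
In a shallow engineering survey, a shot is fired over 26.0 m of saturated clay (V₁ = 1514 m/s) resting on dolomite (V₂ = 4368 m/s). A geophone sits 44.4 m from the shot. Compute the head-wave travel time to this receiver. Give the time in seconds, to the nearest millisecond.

θ_c = arcsin(V₁/V₂) = arcsin(1514/4368) = 20.28°, cos θ_c = 0.9380.
Intercept time tᵢ = 2h cos θ_c / V₁ = 2·26.0·0.9380/1514 = 0.03222 s.
t = x/V₂ + tᵢ = 44.4/4368 + 0.03222 = 0.04238 s.

0.042 s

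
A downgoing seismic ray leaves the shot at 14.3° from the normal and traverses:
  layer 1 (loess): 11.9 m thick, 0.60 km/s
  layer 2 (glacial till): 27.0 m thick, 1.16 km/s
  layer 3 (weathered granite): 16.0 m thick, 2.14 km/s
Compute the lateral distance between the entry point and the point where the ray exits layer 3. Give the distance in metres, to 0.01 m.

47.50 m

p = sin θ₁/V₁ = sin 14.3°/0.60 = 4.1167e-01 s/km is conserved through the stack.
Layer 1: θ = 14.30°; offset = 11.9·tan 14.30° = 3.0333 m.
Layer 2: sin θ = p·1.16 = 0.4775 → θ = 28.52°; offset = 27.0·tan 28.52° = 14.6746 m.
Layer 3: sin θ = p·2.14 = 0.8810 → θ = 61.76°; offset = 16.0·tan 61.76° = 29.7884 m.
Total horizontal offset = 47.4963 m.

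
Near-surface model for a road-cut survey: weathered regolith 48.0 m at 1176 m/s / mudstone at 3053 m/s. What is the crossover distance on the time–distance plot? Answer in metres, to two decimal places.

x_cross = 2h·√((V₂+V₁)/(V₂−V₁)).
(V₂+V₁)/(V₂−V₁) = (3053+1176)/(3053−1176) = 2.2531; √ = 1.5010.
x_cross = 2·48.0·1.5010 = 144.10 m.

144.10 m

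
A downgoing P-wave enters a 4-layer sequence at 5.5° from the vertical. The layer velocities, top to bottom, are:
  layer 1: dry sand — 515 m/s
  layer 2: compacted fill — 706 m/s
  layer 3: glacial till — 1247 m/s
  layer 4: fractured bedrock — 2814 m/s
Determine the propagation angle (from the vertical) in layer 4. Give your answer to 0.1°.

Ray parameter p = sin 5.5° / 515 = 1.8611e-04 s/m.
sin θ_4 = p·V_4 = 1.8611e-04 × 2814 = 0.5237.
θ_4 = 31.58° from the vertical.

31.6°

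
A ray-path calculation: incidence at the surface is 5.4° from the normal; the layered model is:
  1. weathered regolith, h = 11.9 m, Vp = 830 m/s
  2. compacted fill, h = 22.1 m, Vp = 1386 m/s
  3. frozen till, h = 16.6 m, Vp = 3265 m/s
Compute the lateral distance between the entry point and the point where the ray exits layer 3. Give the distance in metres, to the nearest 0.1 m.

p = sin θ₁/V₁ = sin 5.4°/830 = 1.1338e-04 s/m is conserved through the stack.
Layer 1: θ = 5.40°; offset = 11.9·tan 5.40° = 1.125 m.
Layer 2: sin θ = p·1386 = 0.1571 → θ = 9.04°; offset = 22.1·tan 9.04° = 3.517 m.
Layer 3: sin θ = p·3265 = 0.3702 → θ = 21.73°; offset = 16.6·tan 21.73° = 6.615 m.
Summing the layer offsets gives 11.257 m.

11.3 m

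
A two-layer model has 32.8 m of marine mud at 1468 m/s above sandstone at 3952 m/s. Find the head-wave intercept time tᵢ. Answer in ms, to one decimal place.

tᵢ = 2h·√(V₂²−V₁²)/(V₁V₂).
√(V₂²−V₁²) = √(3952²−1468²) = 3669.2 m/s.
tᵢ = 2·32.8·3669.2/(1468·3952) = 0.04149 s.

41.5 ms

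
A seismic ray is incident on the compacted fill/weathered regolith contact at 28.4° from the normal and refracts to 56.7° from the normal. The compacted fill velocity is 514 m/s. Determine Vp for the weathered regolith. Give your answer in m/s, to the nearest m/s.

903 m/s

sin 28.4° = 0.4756; sin 56.7° = 0.8358.
V₂ = V₁·(sin θ₂/sin θ₁) = 514·(0.8358/0.4756) = 903.24 m/s.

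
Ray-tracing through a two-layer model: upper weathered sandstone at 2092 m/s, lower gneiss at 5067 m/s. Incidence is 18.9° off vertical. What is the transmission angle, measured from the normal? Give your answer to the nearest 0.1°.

Snell's law: sin θ₂ = (V₂/V₁)·sin θ₁ = (5067/2092)·sin 18.9° = 0.7846.
θ₂ = sin⁻¹(0.7846) = 51.68° (from vertical).

51.7°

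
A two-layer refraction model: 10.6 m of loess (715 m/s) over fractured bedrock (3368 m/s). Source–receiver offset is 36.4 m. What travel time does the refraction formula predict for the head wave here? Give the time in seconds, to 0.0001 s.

θ_c = arcsin(V₁/V₂) = arcsin(715/3368) = 12.26°, cos θ_c = 0.9772.
Intercept time tᵢ = 2h cos θ_c / V₁ = 2·10.6·0.9772/715 = 0.02897 s.
t = x/V₂ + tᵢ = 36.4/3368 + 0.02897 = 0.03978 s.

0.0398 s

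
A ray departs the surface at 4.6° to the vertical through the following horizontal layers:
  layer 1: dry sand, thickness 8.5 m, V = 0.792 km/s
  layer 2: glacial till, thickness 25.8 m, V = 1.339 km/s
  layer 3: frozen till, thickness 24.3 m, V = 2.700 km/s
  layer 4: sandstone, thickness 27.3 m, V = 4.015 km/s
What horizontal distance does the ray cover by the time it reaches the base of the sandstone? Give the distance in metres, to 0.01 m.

23.27 m

p = sin θ₁/V₁ = sin 4.6°/0.792 = 1.0126e-01 s/km is conserved through the stack.
Layer 1: θ = 4.60°; offset = 8.5·tan 4.60° = 0.6839 m.
Layer 2: sin θ = p·1.339 = 0.1356 → θ = 7.79°; offset = 25.8·tan 7.79° = 3.5308 m.
Layer 3: sin θ = p·2.700 = 0.2734 → θ = 15.87°; offset = 24.3·tan 15.87° = 6.9069 m.
Layer 4: sin θ = p·4.015 = 0.4066 → θ = 23.99°; offset = 27.3·tan 23.99° = 12.1486 m.
Total horizontal offset = 23.2702 m.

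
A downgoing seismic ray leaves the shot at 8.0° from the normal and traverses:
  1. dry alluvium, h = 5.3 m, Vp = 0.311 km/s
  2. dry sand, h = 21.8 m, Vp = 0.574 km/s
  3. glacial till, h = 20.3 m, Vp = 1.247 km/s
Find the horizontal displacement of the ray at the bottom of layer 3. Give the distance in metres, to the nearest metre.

Ray parameter p = sin 8.0° / 0.311 km/s = 4.4750e-01 s/km.
Layer 1: θ = 8.00°; offset = 5.3·tan 8.00° = 0.745 m.
Layer 2: sin θ = p·0.574 = 0.2569 → θ = 14.88°; offset = 21.8·tan 14.88° = 5.794 m.
Layer 3: sin θ = p·1.247 = 0.5580 → θ = 33.92°; offset = 20.3·tan 33.92° = 13.651 m.
Total horizontal offset = 20.190 m.

20 m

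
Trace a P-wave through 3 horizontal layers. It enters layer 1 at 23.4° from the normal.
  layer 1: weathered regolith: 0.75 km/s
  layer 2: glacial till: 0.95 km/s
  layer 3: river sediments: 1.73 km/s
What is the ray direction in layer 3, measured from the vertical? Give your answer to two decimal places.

66.36°

Ray parameter p = sin 23.4° / 0.75 = 5.2953e-01 s/km.
sin θ_3 = p·V_3 = 5.2953e-01 × 1.73 = 0.9161.
θ_3 = 66.36° from the vertical.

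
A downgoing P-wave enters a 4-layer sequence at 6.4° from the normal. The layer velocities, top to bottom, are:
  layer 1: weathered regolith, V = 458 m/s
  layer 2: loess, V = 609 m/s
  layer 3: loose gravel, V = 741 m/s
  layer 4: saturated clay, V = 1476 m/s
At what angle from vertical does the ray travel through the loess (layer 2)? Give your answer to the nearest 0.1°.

8.5°

Ray parameter p = sin 6.4° / 458 = 2.4338e-04 s/m.
sin θ_2 = p·V_2 = 2.4338e-04 × 609 = 0.1482.
θ_2 = 8.52° from the vertical.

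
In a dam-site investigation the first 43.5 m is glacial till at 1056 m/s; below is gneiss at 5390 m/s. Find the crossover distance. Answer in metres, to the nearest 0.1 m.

θ_c = arcsin(1056/5390) = 11.30°, so cos θ_c = 0.9806 and tᵢ = 2h cos θ_c/V₁ = 0.0808 s.
At crossover x/V₁ = x/V₂ + tᵢ ⇒ x = tᵢ/(1/V₁ − 1/V₂) = 0.08079/(9.4697e-04 − 1.8553e-04) = 106.10 m.

106.1 m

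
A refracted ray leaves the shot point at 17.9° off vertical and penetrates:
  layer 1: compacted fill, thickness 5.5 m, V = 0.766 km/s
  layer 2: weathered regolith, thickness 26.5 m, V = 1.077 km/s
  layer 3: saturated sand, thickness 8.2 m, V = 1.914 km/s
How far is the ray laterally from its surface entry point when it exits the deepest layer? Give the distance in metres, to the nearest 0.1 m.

24.3 m

Apply Snell's law at each interface; in layer i the horizontal offset is hᵢ·tan θᵢ.
Layer 1: θ = 17.90°; offset = 5.5·tan 17.90° = 1.776 m.
Layer 2: sin θ = 1.077·sin 17.9°/0.766 = 0.4321, θ = 25.60°; offset = 26.5·tan 25.60° = 12.699 m.
Layer 3: sin θ = 1.914·sin 17.9°/0.766 = 0.7680, θ = 50.17°; offset = 8.2·tan 50.17° = 9.833 m.
Total horizontal offset = 24.308 m.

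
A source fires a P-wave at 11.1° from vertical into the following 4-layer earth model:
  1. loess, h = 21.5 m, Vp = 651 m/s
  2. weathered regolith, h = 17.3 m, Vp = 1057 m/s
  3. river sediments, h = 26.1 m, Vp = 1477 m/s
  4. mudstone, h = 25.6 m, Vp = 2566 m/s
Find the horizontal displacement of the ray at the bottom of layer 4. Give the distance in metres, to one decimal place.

52.4 m

p = sin θ₁/V₁ = sin 11.1°/651 = 2.9573e-04 s/m is conserved through the stack.
Layer 1: θ = 11.10°; offset = 21.5·tan 11.10° = 4.218 m.
Layer 2: sin θ = p·1057 = 0.3126 → θ = 18.22°; offset = 17.3·tan 18.22° = 5.693 m.
Layer 3: sin θ = p·1477 = 0.4368 → θ = 25.90°; offset = 26.1·tan 25.90° = 12.673 m.
Layer 4: sin θ = p·2566 = 0.7589 → θ = 49.36°; offset = 25.6·tan 49.36° = 29.829 m.
Summing the layer offsets gives 52.413 m.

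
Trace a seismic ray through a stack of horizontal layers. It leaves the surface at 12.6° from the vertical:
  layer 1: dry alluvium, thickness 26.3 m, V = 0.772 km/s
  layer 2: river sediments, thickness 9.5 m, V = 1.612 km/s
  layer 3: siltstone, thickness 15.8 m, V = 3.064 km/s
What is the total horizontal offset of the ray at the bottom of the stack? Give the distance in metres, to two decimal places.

Apply Snell's law at each interface; in layer i the horizontal offset is hᵢ·tan θᵢ.
Layer 1: θ = 12.60°; offset = 26.3·tan 12.60° = 5.8787 m.
Layer 2: sin θ = 1.612·sin 12.6°/0.772 = 0.4555, θ = 27.10°; offset = 9.5·tan 27.10° = 4.8608 m.
Layer 3: sin θ = 3.064·sin 12.6°/0.772 = 0.8658, θ = 59.97°; offset = 15.8·tan 59.97° = 27.3368 m.
Σ offsets = 38.0764 m.

38.08 m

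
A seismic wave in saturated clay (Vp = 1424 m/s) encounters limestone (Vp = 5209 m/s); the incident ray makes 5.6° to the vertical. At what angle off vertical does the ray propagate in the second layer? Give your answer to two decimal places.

20.91°

Snell's law: sin θ₂ = (V₂/V₁)·sin θ₁ = (5209/1424)·sin 5.6° = 0.3570.
θ₂ = sin⁻¹(0.3570) = 20.91° (from vertical).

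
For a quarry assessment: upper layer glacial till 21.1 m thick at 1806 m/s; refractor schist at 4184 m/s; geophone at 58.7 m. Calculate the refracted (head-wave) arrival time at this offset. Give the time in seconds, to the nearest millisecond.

θ_c = arcsin(V₁/V₂) = arcsin(1806/4184) = 25.57°, cos θ_c = 0.9020.
Intercept time tᵢ = 2h cos θ_c / V₁ = 2·21.1·0.9020/1806 = 0.02108 s.
t = x/V₂ + tᵢ = 58.7/4184 + 0.02108 = 0.03511 s.

0.035 s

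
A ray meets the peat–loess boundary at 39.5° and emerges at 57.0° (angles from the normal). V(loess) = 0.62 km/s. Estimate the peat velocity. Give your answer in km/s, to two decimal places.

sin 39.5° = 0.6361; sin 57.0° = 0.8387.
V₁ = V₂·(sin θ₁/sin θ₂) = 0.62·(0.6361/0.8387) = 0.47 km/s.

0.47 km/s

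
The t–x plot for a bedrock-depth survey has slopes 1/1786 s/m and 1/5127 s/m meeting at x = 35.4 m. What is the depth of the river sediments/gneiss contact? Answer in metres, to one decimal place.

x_cross = 2h·√((V₂+V₁)/(V₂−V₁)) → h = x_cross / (2·√((V₂+V₁)/(V₂−V₁))).
√((V₂+V₁)/(V₂−V₁)) = √((5127+1786)/(5127−1786)) = 1.4385.
h = 35.4 / (2·1.4385) = 12.30 m.

12.3 m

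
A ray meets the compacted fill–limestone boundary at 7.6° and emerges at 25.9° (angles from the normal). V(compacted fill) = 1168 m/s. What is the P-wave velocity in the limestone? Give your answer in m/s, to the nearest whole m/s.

Snell's law: sin 7.6°/V₁ = sin 25.9°/V₂.
V₂ = V₁·sin 25.9°/sin 7.6° = 1168 × 3.3027 = 3857.54 m/s.

3858 m/s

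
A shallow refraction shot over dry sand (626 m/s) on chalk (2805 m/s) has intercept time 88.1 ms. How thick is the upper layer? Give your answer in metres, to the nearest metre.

h = tᵢ·V₁·V₂ / (2·√(V₂²−V₁²)).
√(V₂²−V₁²) = √(2805² − 626²) = 2734.3 m/s.
h = 0.0881 s × 626 × 2805 / (2 × 2734.3) = 28.29 m.

28 m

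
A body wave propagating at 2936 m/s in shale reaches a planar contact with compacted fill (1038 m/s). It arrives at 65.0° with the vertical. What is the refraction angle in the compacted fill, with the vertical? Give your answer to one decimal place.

Snell's law: sin θ₂ = (V₂/V₁)·sin θ₁ = (1038/2936)·sin 65.0° = 0.3204.
θ₂ = arcsin 0.3204 = 18.69° from the normal.

18.7°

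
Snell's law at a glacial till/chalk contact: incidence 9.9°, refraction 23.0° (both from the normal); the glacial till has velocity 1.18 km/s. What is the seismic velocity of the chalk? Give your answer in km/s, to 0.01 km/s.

Snell's law: sin 9.9°/V₁ = sin 23.0°/V₂.
V₂ = V₁·sin 23.0°/sin 9.9° = 1.18 × 2.2726 = 2.68 km/s.

2.68 km/s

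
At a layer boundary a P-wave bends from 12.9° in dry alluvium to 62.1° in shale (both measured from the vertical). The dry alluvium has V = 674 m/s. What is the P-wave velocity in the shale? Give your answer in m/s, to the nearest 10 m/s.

2670 m/s

sin 12.9° = 0.2233; sin 62.1° = 0.8838.
V₂ = V₁·(sin θ₂/sin θ₁) = 674·(0.8838/0.2233) = 2668.12 m/s.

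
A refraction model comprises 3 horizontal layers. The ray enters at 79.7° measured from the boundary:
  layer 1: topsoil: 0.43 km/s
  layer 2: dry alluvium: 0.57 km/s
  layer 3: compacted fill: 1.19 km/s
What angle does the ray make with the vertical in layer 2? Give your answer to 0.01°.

From the normal: θ₁ = 90° − 79.7° = 10.3°.
Snell's law across each interface conserves sin θ / V, so sin θ_2 = V_2·sin θ₁/V₁.
sin θ_2 = 0.57 × sin 10.3° / 0.43 = 0.2370.
θ_2 = 13.71° from the vertical.

13.71°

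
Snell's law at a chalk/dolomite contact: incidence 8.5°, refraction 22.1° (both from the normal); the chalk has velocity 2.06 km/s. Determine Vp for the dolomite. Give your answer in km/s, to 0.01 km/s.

5.24 km/s

sin 8.5° = 0.1478; sin 22.1° = 0.3762.
V₂ = V₁·(sin θ₂/sin θ₁) = 2.06·(0.3762/0.1478) = 5.24 km/s.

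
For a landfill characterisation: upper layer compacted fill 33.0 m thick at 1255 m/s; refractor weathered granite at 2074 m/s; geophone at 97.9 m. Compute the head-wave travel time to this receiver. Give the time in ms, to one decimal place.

89.1 ms

t = x/V₂ + 2h·√(V₂²−V₁²)/(V₁V₂).
√(V₂²−V₁²) = √(2074²−1255²) = 1651.2 m/s; delay term = 2·33.0·1651.2/(1255·2074) = 0.04187 s.
t = 97.9/2074 + 0.04187 = 0.08907 s.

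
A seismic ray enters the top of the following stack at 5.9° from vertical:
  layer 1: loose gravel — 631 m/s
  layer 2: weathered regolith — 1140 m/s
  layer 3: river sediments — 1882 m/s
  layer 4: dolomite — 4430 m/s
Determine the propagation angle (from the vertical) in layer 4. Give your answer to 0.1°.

Ray parameter p = sin 5.9° / 631 = 1.6290e-04 s/m.
sin θ_4 = p·V_4 = 1.6290e-04 × 4430 = 0.7217.
θ_4 = 46.19° from the vertical.

46.2°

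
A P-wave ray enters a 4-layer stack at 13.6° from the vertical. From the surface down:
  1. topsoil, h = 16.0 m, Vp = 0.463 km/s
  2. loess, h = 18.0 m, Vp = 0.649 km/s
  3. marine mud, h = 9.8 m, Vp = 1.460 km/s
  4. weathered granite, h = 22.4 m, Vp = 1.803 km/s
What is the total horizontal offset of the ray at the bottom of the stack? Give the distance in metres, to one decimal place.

Ray parameter p = sin 13.6° / 0.463 km/s = 5.0787e-01 s/km.
Layer 1: θ = 13.60°; offset = 16.0·tan 13.60° = 3.871 m.
Layer 2: sin θ = p·0.649 = 0.3296 → θ = 19.24°; offset = 18.0·tan 19.24° = 6.284 m.
Layer 3: sin θ = p·1.460 = 0.7415 → θ = 47.86°; offset = 9.8·tan 47.86° = 10.830 m.
Layer 4: sin θ = p·1.803 = 0.9157 → θ = 66.30°; offset = 22.4·tan 66.30° = 51.036 m.
Σ offsets = 72.020 m.

72.0 m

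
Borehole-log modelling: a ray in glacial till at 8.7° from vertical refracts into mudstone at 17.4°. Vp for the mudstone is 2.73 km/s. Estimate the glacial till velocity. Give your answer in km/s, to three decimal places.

1.381 km/s

sin 8.7° = 0.1513; sin 17.4° = 0.2990.
V₁ = V₂·(sin θ₁/sin θ₂) = 2.73·(0.1513/0.2990) = 1.381 km/s.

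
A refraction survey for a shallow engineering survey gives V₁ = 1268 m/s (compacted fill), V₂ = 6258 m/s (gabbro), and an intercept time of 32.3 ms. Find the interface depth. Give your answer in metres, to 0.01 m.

θ_c = arcsin(1268/6258) = 11.69°; cos θ_c = 0.9793.
tᵢ = 2h cos θ_c/V₁ ⇒ h = tᵢ·V₁/(2 cos θ_c) = 0.0323·1268/(2·0.9793) = 20.91 m.

20.91 m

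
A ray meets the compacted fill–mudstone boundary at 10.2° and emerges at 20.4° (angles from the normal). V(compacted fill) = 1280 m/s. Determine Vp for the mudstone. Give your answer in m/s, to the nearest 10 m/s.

sin 10.2° = 0.1771; sin 20.4° = 0.3486.
V₂ = V₁·(sin θ₂/sin θ₁) = 1280·(0.3486/0.1771) = 2519.54 m/s.

2520 m/s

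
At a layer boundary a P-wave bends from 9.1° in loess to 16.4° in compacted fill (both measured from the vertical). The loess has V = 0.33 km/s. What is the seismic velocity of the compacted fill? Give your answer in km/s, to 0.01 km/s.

Snell's law: sin 9.1°/V₁ = sin 16.4°/V₂.
V₂ = V₁·sin 16.4°/sin 9.1° = 0.33 × 1.7852 = 0.59 km/s.

0.59 km/s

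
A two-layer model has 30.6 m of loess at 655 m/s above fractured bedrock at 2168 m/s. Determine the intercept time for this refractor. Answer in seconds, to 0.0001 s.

0.0891 s

tᵢ = 2h·√(V₂²−V₁²)/(V₁V₂).
√(V₂²−V₁²) = √(2168²−655²) = 2066.7 m/s.
tᵢ = 2·30.6·2066.7/(655·2168) = 0.08907 s.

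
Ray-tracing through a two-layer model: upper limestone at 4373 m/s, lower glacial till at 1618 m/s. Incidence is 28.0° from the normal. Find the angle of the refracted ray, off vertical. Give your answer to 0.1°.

10.0°

Snell's law: sin θ₂ = (V₂/V₁)·sin θ₁ = (1618/4373)·sin 28.0° = 0.1737.
θ₂ = arcsin 0.1737 = 10.00° from the normal.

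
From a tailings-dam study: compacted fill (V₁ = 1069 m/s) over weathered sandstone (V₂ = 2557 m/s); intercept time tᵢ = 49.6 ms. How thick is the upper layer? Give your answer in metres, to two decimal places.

θ_c = arcsin(1069/2557) = 24.71°; cos θ_c = 0.9084.
tᵢ = 2h cos θ_c/V₁ ⇒ h = tᵢ·V₁/(2 cos θ_c) = 0.0496·1069/(2·0.9084) = 29.18 m.

29.18 m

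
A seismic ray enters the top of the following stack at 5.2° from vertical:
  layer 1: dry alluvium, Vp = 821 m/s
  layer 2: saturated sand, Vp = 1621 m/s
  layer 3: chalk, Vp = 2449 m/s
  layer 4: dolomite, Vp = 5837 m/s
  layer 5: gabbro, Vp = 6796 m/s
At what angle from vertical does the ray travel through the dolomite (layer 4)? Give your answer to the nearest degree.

40°

Snell's law across each interface conserves sin θ / V, so sin θ_4 = V_4·sin θ₁/V₁.
sin θ_4 = 5837 × sin 5.2° / 821 = 0.6444.
θ_4 = 40.12° from the vertical.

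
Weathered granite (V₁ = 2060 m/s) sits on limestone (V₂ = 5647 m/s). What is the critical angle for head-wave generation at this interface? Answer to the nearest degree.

21°

Critical incidence: sin θ_c = V₁/V₂ = 2060/5647 = 0.3648.
θ_c = arcsin 0.3648 = 21.39°.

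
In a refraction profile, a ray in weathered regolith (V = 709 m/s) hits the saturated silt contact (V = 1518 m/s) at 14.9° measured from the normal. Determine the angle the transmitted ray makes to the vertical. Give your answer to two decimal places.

33.40°

sin θ₁/V₁ = sin θ₂/V₂ ⇒ sin θ₂ = 1518·sin 14.9°/709 = 1518·0.2571/709 = 0.5505.
θ₂ = arcsin 0.5505 = 33.40° from the normal.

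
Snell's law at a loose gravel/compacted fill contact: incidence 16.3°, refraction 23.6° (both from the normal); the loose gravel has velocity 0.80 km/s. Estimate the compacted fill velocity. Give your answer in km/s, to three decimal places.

1.141 km/s

Snell's law: sin 16.3°/V₁ = sin 23.6°/V₂.
V₂ = V₁·sin 23.6°/sin 16.3° = 0.80 × 1.4264 = 1.141 km/s.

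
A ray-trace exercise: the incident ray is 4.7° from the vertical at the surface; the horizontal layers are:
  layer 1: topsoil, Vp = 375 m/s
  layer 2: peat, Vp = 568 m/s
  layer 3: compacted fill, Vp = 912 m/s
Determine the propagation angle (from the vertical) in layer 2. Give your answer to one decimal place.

7.1°

Snell's law across each interface conserves sin θ / V, so sin θ_2 = V_2·sin θ₁/V₁.
sin θ_2 = 568 × sin 4.7° / 375 = 0.1241.
θ_2 = 7.13° from the vertical.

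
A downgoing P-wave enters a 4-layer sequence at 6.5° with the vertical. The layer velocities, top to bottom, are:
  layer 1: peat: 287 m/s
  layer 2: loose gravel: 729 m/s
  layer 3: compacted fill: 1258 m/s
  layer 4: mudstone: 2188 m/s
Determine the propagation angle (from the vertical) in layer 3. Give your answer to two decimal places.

Snell's law across each interface conserves sin θ / V, so sin θ_3 = V_3·sin θ₁/V₁.
sin θ_3 = 1258 × sin 6.5° / 287 = 0.4962.
θ_3 = 29.75° from the vertical.

29.75°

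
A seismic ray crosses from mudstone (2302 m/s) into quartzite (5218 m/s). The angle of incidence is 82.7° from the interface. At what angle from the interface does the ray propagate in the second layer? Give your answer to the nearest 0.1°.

73.3°

Convert to the normal: θ₁ = 90° − 82.7° = 7.3°.
Snell's law: sin θ₂ = (V₂/V₁)·sin θ₁ = (5218/2302)·sin 7.3° = 0.2880.
θ₂ = arcsin 0.2880 = 16.74° from the normal.
From the interface: 90° − 16.74° = 73.26°.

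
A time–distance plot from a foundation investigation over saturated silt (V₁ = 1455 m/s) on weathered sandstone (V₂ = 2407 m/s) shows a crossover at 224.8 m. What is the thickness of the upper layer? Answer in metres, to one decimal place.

55.8 m

x_cross = 2h·√((V₂+V₁)/(V₂−V₁)) → h = x_cross / (2·√((V₂+V₁)/(V₂−V₁))).
√((V₂+V₁)/(V₂−V₁)) = √((2407+1455)/(2407−1455)) = 2.0141.
h = 224.8 / (2·2.0141) = 55.81 m.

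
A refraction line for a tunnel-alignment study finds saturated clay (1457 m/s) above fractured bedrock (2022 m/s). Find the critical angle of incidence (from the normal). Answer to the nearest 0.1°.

46.1°

Critical incidence: sin θ_c = V₁/V₂ = 1457/2022 = 0.7206.
θ_c = arcsin 0.7206 = 46.10°.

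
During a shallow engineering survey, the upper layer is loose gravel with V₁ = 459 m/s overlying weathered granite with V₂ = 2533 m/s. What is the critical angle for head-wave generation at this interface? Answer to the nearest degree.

10°

At critical incidence the refracted ray runs along the interface (θ₂ = 90°), so sin θ_c = V₁/V₂.
θ_c = arcsin(459/2533) = arcsin 0.1812 = 10.44°.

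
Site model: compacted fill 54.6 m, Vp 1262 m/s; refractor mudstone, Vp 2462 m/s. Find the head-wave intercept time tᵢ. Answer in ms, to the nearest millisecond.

tᵢ = 2h·√(V₂²−V₁²)/(V₁V₂).
√(V₂²−V₁²) = √(2462²−1262²) = 2114.0 m/s.
tᵢ = 2·54.6·2114.0/(1262·2462) = 0.07430 s.

74 ms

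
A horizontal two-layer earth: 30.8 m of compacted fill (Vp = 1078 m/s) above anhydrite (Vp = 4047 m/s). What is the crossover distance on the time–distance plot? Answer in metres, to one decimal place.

θ_c = arcsin(1078/4047) = 15.45°, so cos θ_c = 0.9639 and tᵢ = 2h cos θ_c/V₁ = 0.0551 s.
At crossover x/V₁ = x/V₂ + tᵢ ⇒ x = tᵢ/(1/V₁ − 1/V₂) = 0.05508/(9.2764e-04 − 2.4710e-04) = 80.93 m.

80.9 m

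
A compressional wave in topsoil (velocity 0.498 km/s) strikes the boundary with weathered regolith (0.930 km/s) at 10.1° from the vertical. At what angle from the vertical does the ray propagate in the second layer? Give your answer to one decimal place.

19.1°

sin θ₁/V₁ = sin θ₂/V₂ ⇒ sin θ₂ = 0.930·sin 10.1°/0.498 = 0.930·0.1754/0.498 = 0.3275.
θ₂ = sin⁻¹(0.3275) = 19.12° (from vertical).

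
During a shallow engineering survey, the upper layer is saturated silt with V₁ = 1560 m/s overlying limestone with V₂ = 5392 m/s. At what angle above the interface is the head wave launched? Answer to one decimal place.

At critical incidence the refracted ray runs along the interface (θ₂ = 90°), so sin θ_c = V₁/V₂.
θ_c = arcsin(1560/5392) = arcsin 0.2893 = 16.82°.
Measured from the interface: 90° − 16.82° = 73.18°.

73.2°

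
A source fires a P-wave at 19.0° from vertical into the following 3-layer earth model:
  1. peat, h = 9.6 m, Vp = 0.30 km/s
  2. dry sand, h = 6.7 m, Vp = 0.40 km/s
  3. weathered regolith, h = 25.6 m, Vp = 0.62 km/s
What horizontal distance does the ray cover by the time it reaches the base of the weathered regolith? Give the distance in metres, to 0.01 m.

Ray parameter p = sin 19.0° / 0.30 km/s = 1.0852e+00 s/km.
Layer 1: θ = 19.00°; offset = 9.6·tan 19.00° = 3.3055 m.
Layer 2: sin θ = p·0.40 = 0.4341 → θ = 25.73°; offset = 6.7·tan 25.73° = 3.2284 m.
Layer 3: sin θ = p·0.62 = 0.6728 → θ = 42.29°; offset = 25.6·tan 42.29° = 23.2834 m.
Σ offsets = 29.8173 m.

29.82 m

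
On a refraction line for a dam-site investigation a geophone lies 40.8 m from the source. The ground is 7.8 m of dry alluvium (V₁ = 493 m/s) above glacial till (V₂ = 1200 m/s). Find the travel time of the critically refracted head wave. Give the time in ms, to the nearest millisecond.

t = x/V₂ + 2h·√(V₂²−V₁²)/(V₁V₂).
√(V₂²−V₁²) = √(1200²−493²) = 1094.1 m/s; delay term = 2·7.8·1094.1/(493·1200) = 0.02885 s.
t = 40.8/1200 + 0.02885 = 0.06285 s.

63 ms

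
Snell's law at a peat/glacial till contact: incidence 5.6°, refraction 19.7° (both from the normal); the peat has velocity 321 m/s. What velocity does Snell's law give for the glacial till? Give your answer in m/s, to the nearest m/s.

sin 5.6° = 0.0976; sin 19.7° = 0.3371.
V₂ = V₁·(sin θ₂/sin θ₁) = 321·(0.3371/0.0976) = 1108.88 m/s.

1109 m/s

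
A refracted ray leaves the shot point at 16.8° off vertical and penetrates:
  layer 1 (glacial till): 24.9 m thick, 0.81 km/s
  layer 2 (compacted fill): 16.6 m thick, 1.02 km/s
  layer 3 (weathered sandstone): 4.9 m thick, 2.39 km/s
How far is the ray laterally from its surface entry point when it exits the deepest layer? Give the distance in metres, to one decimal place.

22.0 m

Ray parameter p = sin 16.8° / 0.81 km/s = 3.5683e-01 s/km.
Layer 1: θ = 16.80°; offset = 24.9·tan 16.80° = 7.518 m.
Layer 2: sin θ = p·1.02 = 0.3640 → θ = 21.34°; offset = 16.6·tan 21.34° = 6.487 m.
Layer 3: sin θ = p·2.39 = 0.8528 → θ = 58.52°; offset = 4.9·tan 58.52° = 8.002 m.
Summing the layer offsets gives 22.007 m.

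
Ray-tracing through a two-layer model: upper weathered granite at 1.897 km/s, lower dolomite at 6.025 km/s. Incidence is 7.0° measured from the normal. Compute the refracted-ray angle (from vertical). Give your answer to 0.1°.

22.8°

sin θ₁/V₁ = sin θ₂/V₂ ⇒ sin θ₂ = 6.025·sin 7.0°/1.897 = 6.025·0.1219/1.897 = 0.3871.
θ₂ = sin⁻¹(0.3871) = 22.77° (from vertical).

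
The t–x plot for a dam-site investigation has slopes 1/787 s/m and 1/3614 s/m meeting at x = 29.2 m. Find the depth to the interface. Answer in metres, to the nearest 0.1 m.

h = (x_cross/2)·√((V₂−V₁)/(V₂+V₁)).
(V₂−V₁)/(V₂+V₁) = (3614−787)/(3614+787) = 0.6424; √ = 0.8015.
h = (29.2/2)·0.8015 = 11.70 m.

11.7 m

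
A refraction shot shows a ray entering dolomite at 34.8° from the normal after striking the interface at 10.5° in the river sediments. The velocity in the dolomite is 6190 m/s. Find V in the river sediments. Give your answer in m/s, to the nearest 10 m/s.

Snell's law: sin 10.5°/V₁ = sin 34.8°/V₂.
V₁ = V₂·sin 10.5°/sin 34.8° = 6190 × 0.3193 = 1976.54 m/s.

1980 m/s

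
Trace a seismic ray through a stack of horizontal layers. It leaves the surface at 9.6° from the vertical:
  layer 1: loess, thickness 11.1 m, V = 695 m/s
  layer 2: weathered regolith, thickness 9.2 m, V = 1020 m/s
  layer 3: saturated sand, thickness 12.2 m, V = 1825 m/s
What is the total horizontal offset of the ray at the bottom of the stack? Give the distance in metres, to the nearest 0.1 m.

10.1 m

p = sin θ₁/V₁ = sin 9.6°/695 = 2.3996e-04 s/m is conserved through the stack.
Layer 1: θ = 9.60°; offset = 11.1·tan 9.60° = 1.877 m.
Layer 2: sin θ = p·1020 = 0.2448 → θ = 14.17°; offset = 9.2·tan 14.17° = 2.322 m.
Layer 3: sin θ = p·1825 = 0.4379 → θ = 25.97°; offset = 12.2·tan 25.97° = 5.943 m.
Summing the layer offsets gives 10.143 m.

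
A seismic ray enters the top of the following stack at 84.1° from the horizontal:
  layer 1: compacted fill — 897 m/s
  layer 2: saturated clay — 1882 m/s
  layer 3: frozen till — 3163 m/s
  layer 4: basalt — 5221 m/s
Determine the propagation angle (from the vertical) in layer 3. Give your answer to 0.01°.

21.25°

From the normal: θ₁ = 90° − 84.1° = 5.9°.
Ray parameter p = sin 5.9° / 897 = 1.1460e-04 s/m.
sin θ_3 = p·V_3 = 1.1460e-04 × 3163 = 0.3625.
θ_3 = arcsin 0.3625 = 21.25°.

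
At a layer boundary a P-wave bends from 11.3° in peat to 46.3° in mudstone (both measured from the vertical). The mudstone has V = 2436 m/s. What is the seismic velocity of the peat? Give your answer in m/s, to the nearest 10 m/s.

660 m/s

sin 11.3° = 0.1959; sin 46.3° = 0.7230.
V₁ = V₂·(sin θ₁/sin θ₂) = 2436·(0.1959/0.7230) = 660.23 m/s.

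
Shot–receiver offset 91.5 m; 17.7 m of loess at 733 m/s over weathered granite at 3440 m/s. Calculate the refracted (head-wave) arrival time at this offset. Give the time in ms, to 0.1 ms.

t = x/V₂ + 2h·√(V₂²−V₁²)/(V₁V₂).
√(V₂²−V₁²) = √(3440²−733²) = 3361.0 m/s; delay term = 2·17.7·3361.0/(733·3440) = 0.04719 s.
t = 91.5/3440 + 0.04719 = 0.07378 s.

73.8 ms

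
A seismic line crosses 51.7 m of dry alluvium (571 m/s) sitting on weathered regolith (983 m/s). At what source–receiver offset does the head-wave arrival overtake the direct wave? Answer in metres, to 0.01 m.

θ_c = arcsin(571/983) = 35.51°, so cos θ_c = 0.8140 and tᵢ = 2h cos θ_c/V₁ = 0.1474 s.
At crossover x/V₁ = x/V₂ + tᵢ ⇒ x = tᵢ/(1/V₁ − 1/V₂) = 0.14740/(1.7513e-03 − 1.0173e-03) = 200.82 m.

200.82 m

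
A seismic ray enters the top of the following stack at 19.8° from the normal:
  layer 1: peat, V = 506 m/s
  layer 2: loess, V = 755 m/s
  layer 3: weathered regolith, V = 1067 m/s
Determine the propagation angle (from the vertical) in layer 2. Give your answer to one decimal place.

30.4°

Snell's law across each interface conserves sin θ / V, so sin θ_2 = V_2·sin θ₁/V₁.
sin θ_2 = 755 × sin 19.8° / 506 = 0.5054.
θ_2 = arcsin 0.5054 = 30.36°.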